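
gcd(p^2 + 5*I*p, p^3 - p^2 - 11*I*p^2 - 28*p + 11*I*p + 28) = 1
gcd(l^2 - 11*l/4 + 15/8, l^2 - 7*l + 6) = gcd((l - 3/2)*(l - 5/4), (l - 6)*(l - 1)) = 1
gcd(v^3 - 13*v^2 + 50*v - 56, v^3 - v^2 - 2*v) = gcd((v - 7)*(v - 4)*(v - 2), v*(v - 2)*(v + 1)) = v - 2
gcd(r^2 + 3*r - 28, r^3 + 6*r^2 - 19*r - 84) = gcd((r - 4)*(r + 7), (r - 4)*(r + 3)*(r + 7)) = r^2 + 3*r - 28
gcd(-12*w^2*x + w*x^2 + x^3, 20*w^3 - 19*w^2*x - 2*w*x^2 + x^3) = 4*w + x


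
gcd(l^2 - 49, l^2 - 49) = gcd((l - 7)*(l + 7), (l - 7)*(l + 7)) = l^2 - 49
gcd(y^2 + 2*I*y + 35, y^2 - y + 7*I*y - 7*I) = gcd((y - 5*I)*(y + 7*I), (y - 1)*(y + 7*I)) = y + 7*I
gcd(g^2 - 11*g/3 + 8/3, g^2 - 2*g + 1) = g - 1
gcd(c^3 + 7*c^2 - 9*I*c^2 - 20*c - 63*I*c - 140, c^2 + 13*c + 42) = c + 7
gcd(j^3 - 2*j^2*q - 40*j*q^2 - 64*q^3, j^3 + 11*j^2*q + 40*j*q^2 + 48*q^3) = j + 4*q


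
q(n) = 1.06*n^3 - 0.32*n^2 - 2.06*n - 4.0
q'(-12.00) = 463.54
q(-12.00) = -1857.04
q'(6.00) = 108.58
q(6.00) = 201.08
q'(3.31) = 30.66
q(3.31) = 24.12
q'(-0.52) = -0.87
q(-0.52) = -3.16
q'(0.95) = 0.20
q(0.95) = -5.34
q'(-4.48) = 64.63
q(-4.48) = -96.50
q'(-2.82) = 25.03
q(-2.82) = -24.51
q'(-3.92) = 49.31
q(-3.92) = -64.69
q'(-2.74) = 23.57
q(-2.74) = -22.56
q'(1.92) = 8.43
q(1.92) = -1.63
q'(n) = 3.18*n^2 - 0.64*n - 2.06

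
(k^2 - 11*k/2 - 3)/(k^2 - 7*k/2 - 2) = (k - 6)/(k - 4)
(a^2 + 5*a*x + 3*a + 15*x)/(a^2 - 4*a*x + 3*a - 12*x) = (-a - 5*x)/(-a + 4*x)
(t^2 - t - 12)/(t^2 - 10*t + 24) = (t + 3)/(t - 6)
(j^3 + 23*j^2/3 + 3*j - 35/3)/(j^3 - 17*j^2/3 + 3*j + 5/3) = (3*j^2 + 26*j + 35)/(3*j^2 - 14*j - 5)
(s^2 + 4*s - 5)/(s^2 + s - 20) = (s - 1)/(s - 4)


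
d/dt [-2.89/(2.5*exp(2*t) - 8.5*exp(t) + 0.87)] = (14.45*exp(t) - 24.565)*exp(t)/(2.5*exp(2*t) - 8.5*exp(t) + 0.87)^2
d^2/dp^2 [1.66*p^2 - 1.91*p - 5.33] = 3.32000000000000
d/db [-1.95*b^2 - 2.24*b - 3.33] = -3.9*b - 2.24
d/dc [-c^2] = -2*c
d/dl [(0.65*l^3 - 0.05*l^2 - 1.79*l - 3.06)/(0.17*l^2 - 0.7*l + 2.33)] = (0.1105*l^4 - 0.91*l^3 + 4.8828*l^2 + 0.8074*l - 6.3127)/(0.0289*l^4 - 0.238*l^3 + 1.2822*l^2 - 3.262*l + 5.4289)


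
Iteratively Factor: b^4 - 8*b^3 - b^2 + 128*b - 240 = (b - 3)*(b^3 - 5*b^2 - 16*b + 80) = (b - 5)*(b - 3)*(b^2 - 16) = (b - 5)*(b - 4)*(b - 3)*(b + 4)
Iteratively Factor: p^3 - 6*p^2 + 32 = (p - 4)*(p^2 - 2*p - 8) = (p - 4)^2*(p + 2)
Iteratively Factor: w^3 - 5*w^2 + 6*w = (w)*(w^2 - 5*w + 6) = w*(w - 3)*(w - 2)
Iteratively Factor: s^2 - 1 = (s + 1)*(s - 1)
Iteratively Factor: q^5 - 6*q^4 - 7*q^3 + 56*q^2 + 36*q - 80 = (q + 2)*(q^4 - 8*q^3 + 9*q^2 + 38*q - 40) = (q - 4)*(q + 2)*(q^3 - 4*q^2 - 7*q + 10) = (q - 4)*(q + 2)^2*(q^2 - 6*q + 5) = (q - 4)*(q - 1)*(q + 2)^2*(q - 5)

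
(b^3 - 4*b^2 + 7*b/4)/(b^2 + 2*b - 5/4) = b*(2*b - 7)/(2*b + 5)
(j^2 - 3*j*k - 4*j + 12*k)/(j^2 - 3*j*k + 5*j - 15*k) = (j - 4)/(j + 5)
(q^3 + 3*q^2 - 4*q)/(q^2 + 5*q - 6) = q*(q + 4)/(q + 6)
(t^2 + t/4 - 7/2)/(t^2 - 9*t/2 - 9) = (-4*t^2 - t + 14)/(2*(-2*t^2 + 9*t + 18))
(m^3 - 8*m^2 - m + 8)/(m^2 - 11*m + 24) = (m^2 - 1)/(m - 3)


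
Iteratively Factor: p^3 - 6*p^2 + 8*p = (p - 2)*(p^2 - 4*p) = (p - 4)*(p - 2)*(p)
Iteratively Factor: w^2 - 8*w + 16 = (w - 4)*(w - 4)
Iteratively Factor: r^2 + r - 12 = (r - 3)*(r + 4)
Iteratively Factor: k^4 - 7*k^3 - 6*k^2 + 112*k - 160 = (k + 4)*(k^3 - 11*k^2 + 38*k - 40) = (k - 4)*(k + 4)*(k^2 - 7*k + 10) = (k - 4)*(k - 2)*(k + 4)*(k - 5)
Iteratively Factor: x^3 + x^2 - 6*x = (x - 2)*(x^2 + 3*x) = (x - 2)*(x + 3)*(x)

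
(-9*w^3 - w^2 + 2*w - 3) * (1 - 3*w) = 27*w^4 - 6*w^3 - 7*w^2 + 11*w - 3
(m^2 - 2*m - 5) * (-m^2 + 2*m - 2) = -m^4 + 4*m^3 - m^2 - 6*m + 10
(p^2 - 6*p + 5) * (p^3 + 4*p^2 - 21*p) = p^5 - 2*p^4 - 40*p^3 + 146*p^2 - 105*p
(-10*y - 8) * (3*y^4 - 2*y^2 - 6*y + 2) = -30*y^5 - 24*y^4 + 20*y^3 + 76*y^2 + 28*y - 16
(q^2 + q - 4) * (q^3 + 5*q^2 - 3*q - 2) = q^5 + 6*q^4 - 2*q^3 - 25*q^2 + 10*q + 8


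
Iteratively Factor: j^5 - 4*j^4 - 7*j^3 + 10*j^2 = (j)*(j^4 - 4*j^3 - 7*j^2 + 10*j) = j^2*(j^3 - 4*j^2 - 7*j + 10) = j^2*(j + 2)*(j^2 - 6*j + 5) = j^2*(j - 5)*(j + 2)*(j - 1)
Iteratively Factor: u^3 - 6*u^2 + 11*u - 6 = (u - 2)*(u^2 - 4*u + 3) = (u - 2)*(u - 1)*(u - 3)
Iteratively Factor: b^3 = (b)*(b^2) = b^2*(b)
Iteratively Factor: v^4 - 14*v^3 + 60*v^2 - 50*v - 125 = (v - 5)*(v^3 - 9*v^2 + 15*v + 25) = (v - 5)^2*(v^2 - 4*v - 5) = (v - 5)^3*(v + 1)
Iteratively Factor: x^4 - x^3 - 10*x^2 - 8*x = (x)*(x^3 - x^2 - 10*x - 8) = x*(x + 1)*(x^2 - 2*x - 8) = x*(x - 4)*(x + 1)*(x + 2)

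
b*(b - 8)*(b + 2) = b^3 - 6*b^2 - 16*b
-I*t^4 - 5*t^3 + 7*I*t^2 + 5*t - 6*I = (t - 1)*(t - 3*I)*(t - 2*I)*(-I*t - I)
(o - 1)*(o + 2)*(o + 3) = o^3 + 4*o^2 + o - 6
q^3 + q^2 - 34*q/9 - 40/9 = (q - 2)*(q + 4/3)*(q + 5/3)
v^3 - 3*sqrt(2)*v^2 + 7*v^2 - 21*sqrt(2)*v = v*(v + 7)*(v - 3*sqrt(2))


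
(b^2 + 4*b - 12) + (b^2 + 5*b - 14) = 2*b^2 + 9*b - 26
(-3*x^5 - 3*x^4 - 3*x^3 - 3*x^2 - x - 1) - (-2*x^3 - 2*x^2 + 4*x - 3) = -3*x^5 - 3*x^4 - x^3 - x^2 - 5*x + 2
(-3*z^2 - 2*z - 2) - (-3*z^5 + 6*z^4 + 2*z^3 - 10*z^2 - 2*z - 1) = 3*z^5 - 6*z^4 - 2*z^3 + 7*z^2 - 1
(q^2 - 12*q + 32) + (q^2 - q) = 2*q^2 - 13*q + 32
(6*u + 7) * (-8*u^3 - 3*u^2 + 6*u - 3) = -48*u^4 - 74*u^3 + 15*u^2 + 24*u - 21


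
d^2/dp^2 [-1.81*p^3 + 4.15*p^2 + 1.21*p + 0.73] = 8.3 - 10.86*p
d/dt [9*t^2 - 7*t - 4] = 18*t - 7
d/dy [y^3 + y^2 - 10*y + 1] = 3*y^2 + 2*y - 10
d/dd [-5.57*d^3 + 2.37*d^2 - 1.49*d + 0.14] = -16.71*d^2 + 4.74*d - 1.49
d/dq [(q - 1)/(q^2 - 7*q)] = (-q^2 + 2*q - 7)/(q^2*(q^2 - 14*q + 49))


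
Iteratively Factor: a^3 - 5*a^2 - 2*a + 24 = (a + 2)*(a^2 - 7*a + 12) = (a - 3)*(a + 2)*(a - 4)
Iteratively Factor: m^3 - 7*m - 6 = (m + 1)*(m^2 - m - 6) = (m + 1)*(m + 2)*(m - 3)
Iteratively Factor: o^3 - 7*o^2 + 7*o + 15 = (o - 3)*(o^2 - 4*o - 5) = (o - 3)*(o + 1)*(o - 5)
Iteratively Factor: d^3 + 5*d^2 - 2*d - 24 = (d + 3)*(d^2 + 2*d - 8) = (d - 2)*(d + 3)*(d + 4)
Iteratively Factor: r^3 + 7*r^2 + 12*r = (r + 4)*(r^2 + 3*r) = (r + 3)*(r + 4)*(r)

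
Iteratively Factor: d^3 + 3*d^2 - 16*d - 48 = (d + 4)*(d^2 - d - 12) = (d - 4)*(d + 4)*(d + 3)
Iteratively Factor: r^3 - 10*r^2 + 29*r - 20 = (r - 1)*(r^2 - 9*r + 20) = (r - 5)*(r - 1)*(r - 4)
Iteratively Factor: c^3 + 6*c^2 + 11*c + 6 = (c + 3)*(c^2 + 3*c + 2) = (c + 1)*(c + 3)*(c + 2)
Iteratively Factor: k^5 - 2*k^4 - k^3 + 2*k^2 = (k)*(k^4 - 2*k^3 - k^2 + 2*k) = k*(k - 1)*(k^3 - k^2 - 2*k) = k^2*(k - 1)*(k^2 - k - 2) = k^2*(k - 1)*(k + 1)*(k - 2)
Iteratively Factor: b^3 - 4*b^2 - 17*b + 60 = (b - 5)*(b^2 + b - 12) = (b - 5)*(b - 3)*(b + 4)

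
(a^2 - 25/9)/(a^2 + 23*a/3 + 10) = (a - 5/3)/(a + 6)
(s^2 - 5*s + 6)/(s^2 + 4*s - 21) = (s - 2)/(s + 7)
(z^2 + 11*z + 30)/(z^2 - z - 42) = (z + 5)/(z - 7)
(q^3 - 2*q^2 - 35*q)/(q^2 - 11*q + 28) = q*(q + 5)/(q - 4)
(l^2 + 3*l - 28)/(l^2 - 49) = (l - 4)/(l - 7)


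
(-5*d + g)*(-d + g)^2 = -5*d^3 + 11*d^2*g - 7*d*g^2 + g^3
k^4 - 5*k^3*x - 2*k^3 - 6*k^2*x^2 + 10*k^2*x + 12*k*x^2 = k*(k - 2)*(k - 6*x)*(k + x)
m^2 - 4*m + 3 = (m - 3)*(m - 1)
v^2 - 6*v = v*(v - 6)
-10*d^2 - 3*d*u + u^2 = (-5*d + u)*(2*d + u)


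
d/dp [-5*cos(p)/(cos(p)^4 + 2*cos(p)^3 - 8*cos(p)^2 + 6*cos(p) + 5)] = 20*(-3*cos(p)^4 - 4*cos(p)^3 + 8*cos(p)^2 + 5)*sin(p)/(2*sin(p)^4 + 12*sin(p)^2 + 15*cos(p) + cos(3*p) - 4)^2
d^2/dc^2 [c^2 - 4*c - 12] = 2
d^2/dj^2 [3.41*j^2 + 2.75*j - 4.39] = 6.82000000000000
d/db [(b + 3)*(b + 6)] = 2*b + 9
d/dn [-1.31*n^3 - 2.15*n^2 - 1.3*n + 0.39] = -3.93*n^2 - 4.3*n - 1.3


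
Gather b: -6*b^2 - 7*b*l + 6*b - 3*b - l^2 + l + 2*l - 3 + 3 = -6*b^2 + b*(3 - 7*l) - l^2 + 3*l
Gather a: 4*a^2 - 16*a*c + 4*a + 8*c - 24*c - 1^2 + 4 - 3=4*a^2 + a*(4 - 16*c) - 16*c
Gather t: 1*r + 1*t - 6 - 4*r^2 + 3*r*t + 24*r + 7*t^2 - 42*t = -4*r^2 + 25*r + 7*t^2 + t*(3*r - 41) - 6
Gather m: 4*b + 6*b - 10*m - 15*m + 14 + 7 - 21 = 10*b - 25*m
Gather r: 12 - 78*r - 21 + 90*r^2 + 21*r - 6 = 90*r^2 - 57*r - 15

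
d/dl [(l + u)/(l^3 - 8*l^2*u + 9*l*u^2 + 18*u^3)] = (-2*l + 9*u)/(l^4 - 18*l^3*u + 117*l^2*u^2 - 324*l*u^3 + 324*u^4)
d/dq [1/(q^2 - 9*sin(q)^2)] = 2*(-q + 9*sin(2*q)/2)/(q^2 - 9*sin(q)^2)^2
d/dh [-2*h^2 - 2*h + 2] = -4*h - 2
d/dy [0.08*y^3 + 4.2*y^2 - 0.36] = y*(0.24*y + 8.4)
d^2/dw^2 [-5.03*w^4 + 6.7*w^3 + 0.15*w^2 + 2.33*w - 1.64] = -60.36*w^2 + 40.2*w + 0.3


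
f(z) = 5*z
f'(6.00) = 5.00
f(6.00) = 30.00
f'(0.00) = 5.00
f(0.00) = 0.00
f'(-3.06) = 5.00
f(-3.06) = -15.30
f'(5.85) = 5.00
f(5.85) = 29.25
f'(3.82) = 5.00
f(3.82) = 19.10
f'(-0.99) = 5.00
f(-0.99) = -4.95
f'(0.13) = 5.00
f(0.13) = 0.65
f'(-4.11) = 5.00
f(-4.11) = -20.55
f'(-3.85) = 5.00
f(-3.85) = -19.25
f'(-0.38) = 5.00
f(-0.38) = -1.90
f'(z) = 5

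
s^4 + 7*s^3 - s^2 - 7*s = s*(s - 1)*(s + 1)*(s + 7)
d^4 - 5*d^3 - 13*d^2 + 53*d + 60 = (d - 5)*(d - 4)*(d + 1)*(d + 3)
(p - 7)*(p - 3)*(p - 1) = p^3 - 11*p^2 + 31*p - 21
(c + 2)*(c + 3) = c^2 + 5*c + 6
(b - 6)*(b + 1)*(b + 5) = b^3 - 31*b - 30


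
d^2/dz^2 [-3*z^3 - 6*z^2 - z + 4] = -18*z - 12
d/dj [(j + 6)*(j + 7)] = 2*j + 13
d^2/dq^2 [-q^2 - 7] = -2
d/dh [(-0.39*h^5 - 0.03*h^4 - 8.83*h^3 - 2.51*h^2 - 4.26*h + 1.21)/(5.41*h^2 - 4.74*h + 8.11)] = (-6.3297*h^6 + 7.0698*h^5 - 63.1582*h^4 + 82.7352*h^3 - 179.8899*h^2 - 53.8044*h - 28.8132)/(29.2681*h^4 - 51.2868*h^3 + 110.2178*h^2 - 76.8828*h + 65.7721)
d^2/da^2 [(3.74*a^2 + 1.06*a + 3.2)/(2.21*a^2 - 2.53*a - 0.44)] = (52.177216*a^3 + 115.595376*a^2 - 101.168496*a + 46.277264)/(10.793861*a^6 - 37.070319*a^5 + 35.990955*a^4 - 1.433245*a^3 - 7.16562*a^2 - 1.469424*a - 0.085184)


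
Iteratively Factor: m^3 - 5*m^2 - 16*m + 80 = (m - 5)*(m^2 - 16) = (m - 5)*(m - 4)*(m + 4)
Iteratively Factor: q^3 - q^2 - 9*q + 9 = (q + 3)*(q^2 - 4*q + 3) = (q - 1)*(q + 3)*(q - 3)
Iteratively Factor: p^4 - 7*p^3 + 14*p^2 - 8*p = (p - 4)*(p^3 - 3*p^2 + 2*p) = (p - 4)*(p - 2)*(p^2 - p) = (p - 4)*(p - 2)*(p - 1)*(p)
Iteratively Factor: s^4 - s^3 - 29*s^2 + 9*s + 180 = (s - 5)*(s^3 + 4*s^2 - 9*s - 36) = (s - 5)*(s + 4)*(s^2 - 9) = (s - 5)*(s - 3)*(s + 4)*(s + 3)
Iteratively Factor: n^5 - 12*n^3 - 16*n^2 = (n + 2)*(n^4 - 2*n^3 - 8*n^2) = (n - 4)*(n + 2)*(n^3 + 2*n^2) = (n - 4)*(n + 2)^2*(n^2) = n*(n - 4)*(n + 2)^2*(n)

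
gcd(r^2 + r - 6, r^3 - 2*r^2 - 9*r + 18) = r^2 + r - 6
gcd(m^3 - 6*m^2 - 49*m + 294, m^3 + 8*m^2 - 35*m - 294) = m^2 + m - 42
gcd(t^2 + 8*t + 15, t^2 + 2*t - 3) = t + 3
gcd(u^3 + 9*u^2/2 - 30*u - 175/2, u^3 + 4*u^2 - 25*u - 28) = u + 7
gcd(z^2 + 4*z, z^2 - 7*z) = z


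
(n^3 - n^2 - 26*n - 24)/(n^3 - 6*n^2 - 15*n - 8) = (n^2 - 2*n - 24)/(n^2 - 7*n - 8)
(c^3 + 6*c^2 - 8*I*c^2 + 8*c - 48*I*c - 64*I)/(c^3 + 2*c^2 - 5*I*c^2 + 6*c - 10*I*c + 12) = (c^2 + c*(4 - 8*I) - 32*I)/(c^2 - 5*I*c + 6)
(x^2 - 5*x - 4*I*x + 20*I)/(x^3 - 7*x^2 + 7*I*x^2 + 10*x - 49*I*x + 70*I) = (x - 4*I)/(x^2 + x*(-2 + 7*I) - 14*I)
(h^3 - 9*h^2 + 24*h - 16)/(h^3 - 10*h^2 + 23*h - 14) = (h^2 - 8*h + 16)/(h^2 - 9*h + 14)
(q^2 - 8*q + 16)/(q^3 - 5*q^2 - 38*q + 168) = (q - 4)/(q^2 - q - 42)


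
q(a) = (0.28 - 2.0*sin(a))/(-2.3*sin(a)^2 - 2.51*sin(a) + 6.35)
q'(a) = (0.28 - 2.0*sin(a))*(4.6*sin(a)*cos(a) + 2.51*cos(a))/(-2.3*sin(a)^2 - 2.51*sin(a) + 6.35)^2 - 2.0*cos(a)/(-2.3*sin(a)^2 - 2.51*sin(a) + 6.35)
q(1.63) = -1.11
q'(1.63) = 0.38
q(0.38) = -0.09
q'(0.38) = -0.43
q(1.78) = -0.99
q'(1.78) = 1.10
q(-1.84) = 0.33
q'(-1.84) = 0.11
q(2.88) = -0.04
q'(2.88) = 0.38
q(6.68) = -0.10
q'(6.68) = -0.44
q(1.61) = -1.11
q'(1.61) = 0.25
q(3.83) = 0.22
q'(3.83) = 0.23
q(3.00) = 0.00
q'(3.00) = 0.33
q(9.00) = -0.11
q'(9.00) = 0.46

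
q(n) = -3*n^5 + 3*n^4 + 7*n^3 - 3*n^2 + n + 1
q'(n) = -15*n^4 + 12*n^3 + 21*n^2 - 6*n + 1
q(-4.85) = 8837.55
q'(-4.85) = -9144.56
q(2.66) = -135.14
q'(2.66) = -391.48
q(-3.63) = 2034.74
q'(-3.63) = -2878.95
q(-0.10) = 0.86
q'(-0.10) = 1.80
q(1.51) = 11.82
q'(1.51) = 3.15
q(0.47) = 1.61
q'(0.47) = 3.33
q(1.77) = 9.52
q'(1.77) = -24.51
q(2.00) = -1.00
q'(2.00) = -71.00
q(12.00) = -672611.00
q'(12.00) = -287351.00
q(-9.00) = 191476.00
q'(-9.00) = -105407.00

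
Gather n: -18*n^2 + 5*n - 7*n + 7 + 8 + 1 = -18*n^2 - 2*n + 16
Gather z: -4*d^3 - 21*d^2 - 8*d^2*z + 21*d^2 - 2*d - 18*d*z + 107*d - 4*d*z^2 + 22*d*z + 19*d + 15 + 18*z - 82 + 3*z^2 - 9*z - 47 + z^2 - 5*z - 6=-4*d^3 + 124*d + z^2*(4 - 4*d) + z*(-8*d^2 + 4*d + 4) - 120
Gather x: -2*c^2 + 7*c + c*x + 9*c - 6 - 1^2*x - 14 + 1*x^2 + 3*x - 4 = -2*c^2 + 16*c + x^2 + x*(c + 2) - 24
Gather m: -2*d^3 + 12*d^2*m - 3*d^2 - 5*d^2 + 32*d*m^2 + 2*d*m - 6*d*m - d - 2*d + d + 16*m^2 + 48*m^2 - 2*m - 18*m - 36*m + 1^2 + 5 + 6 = -2*d^3 - 8*d^2 - 2*d + m^2*(32*d + 64) + m*(12*d^2 - 4*d - 56) + 12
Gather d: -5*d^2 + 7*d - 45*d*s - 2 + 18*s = -5*d^2 + d*(7 - 45*s) + 18*s - 2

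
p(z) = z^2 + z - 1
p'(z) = 2*z + 1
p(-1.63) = 0.03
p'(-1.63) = -2.26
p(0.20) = -0.76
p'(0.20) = 1.40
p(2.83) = 9.84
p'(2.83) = 6.66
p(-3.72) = 9.12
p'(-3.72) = -6.44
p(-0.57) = -1.25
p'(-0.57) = -0.14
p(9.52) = 99.15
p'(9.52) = 20.04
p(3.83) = 17.50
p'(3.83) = 8.66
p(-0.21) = -1.17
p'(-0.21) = 0.58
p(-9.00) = 71.00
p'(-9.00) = -17.00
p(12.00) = 155.00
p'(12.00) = 25.00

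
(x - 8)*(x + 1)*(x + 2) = x^3 - 5*x^2 - 22*x - 16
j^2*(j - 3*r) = j^3 - 3*j^2*r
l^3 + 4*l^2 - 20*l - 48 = (l - 4)*(l + 2)*(l + 6)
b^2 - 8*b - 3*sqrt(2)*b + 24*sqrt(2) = (b - 8)*(b - 3*sqrt(2))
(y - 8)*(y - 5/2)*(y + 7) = y^3 - 7*y^2/2 - 107*y/2 + 140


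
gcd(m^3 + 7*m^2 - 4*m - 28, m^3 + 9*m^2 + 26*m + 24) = m + 2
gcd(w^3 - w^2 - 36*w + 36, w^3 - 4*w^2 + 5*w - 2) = w - 1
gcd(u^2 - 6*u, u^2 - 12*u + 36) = u - 6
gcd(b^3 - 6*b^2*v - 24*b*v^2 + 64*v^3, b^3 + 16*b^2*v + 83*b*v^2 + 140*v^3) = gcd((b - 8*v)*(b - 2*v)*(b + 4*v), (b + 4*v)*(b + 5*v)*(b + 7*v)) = b + 4*v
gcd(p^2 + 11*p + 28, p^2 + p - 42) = p + 7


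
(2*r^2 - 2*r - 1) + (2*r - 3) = 2*r^2 - 4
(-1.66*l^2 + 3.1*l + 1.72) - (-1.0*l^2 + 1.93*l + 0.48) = -0.66*l^2 + 1.17*l + 1.24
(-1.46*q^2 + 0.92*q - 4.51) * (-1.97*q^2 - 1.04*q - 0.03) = 2.8762*q^4 - 0.294*q^3 + 7.9717*q^2 + 4.6628*q + 0.1353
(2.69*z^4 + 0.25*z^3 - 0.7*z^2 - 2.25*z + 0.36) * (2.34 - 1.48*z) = -3.9812*z^5 + 5.9246*z^4 + 1.621*z^3 + 1.692*z^2 - 5.7978*z + 0.8424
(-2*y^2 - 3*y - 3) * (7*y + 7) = -14*y^3 - 35*y^2 - 42*y - 21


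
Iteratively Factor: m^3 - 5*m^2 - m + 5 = (m - 5)*(m^2 - 1) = (m - 5)*(m - 1)*(m + 1)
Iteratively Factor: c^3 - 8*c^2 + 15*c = (c - 3)*(c^2 - 5*c) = c*(c - 3)*(c - 5)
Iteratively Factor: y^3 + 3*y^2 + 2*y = (y + 1)*(y^2 + 2*y) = (y + 1)*(y + 2)*(y)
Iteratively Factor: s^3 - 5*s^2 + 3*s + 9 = (s - 3)*(s^2 - 2*s - 3) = (s - 3)^2*(s + 1)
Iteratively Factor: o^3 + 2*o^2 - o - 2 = (o - 1)*(o^2 + 3*o + 2) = (o - 1)*(o + 2)*(o + 1)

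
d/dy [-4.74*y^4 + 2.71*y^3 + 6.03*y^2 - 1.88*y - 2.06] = -18.96*y^3 + 8.13*y^2 + 12.06*y - 1.88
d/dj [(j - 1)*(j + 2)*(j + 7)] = 3*j^2 + 16*j + 5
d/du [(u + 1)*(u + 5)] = 2*u + 6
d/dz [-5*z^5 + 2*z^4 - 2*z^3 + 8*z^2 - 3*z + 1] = -25*z^4 + 8*z^3 - 6*z^2 + 16*z - 3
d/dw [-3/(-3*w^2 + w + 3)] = 3*(1 - 6*w)/(-3*w^2 + w + 3)^2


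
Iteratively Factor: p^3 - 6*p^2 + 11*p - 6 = (p - 2)*(p^2 - 4*p + 3) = (p - 2)*(p - 1)*(p - 3)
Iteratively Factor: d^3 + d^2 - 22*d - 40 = (d + 2)*(d^2 - d - 20) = (d - 5)*(d + 2)*(d + 4)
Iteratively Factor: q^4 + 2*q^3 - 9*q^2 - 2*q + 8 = (q - 2)*(q^3 + 4*q^2 - q - 4) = (q - 2)*(q + 1)*(q^2 + 3*q - 4) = (q - 2)*(q - 1)*(q + 1)*(q + 4)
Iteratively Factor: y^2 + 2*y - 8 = (y + 4)*(y - 2)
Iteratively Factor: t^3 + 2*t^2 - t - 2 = (t - 1)*(t^2 + 3*t + 2) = (t - 1)*(t + 1)*(t + 2)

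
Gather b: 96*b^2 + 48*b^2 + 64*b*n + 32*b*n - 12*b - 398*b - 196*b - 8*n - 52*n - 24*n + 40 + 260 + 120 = 144*b^2 + b*(96*n - 606) - 84*n + 420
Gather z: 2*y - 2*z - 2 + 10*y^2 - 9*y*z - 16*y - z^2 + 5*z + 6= 10*y^2 - 14*y - z^2 + z*(3 - 9*y) + 4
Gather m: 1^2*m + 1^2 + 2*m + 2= 3*m + 3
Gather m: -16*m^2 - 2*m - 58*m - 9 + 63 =-16*m^2 - 60*m + 54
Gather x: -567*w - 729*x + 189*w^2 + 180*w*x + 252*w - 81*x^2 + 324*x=189*w^2 - 315*w - 81*x^2 + x*(180*w - 405)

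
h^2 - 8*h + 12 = (h - 6)*(h - 2)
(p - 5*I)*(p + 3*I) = p^2 - 2*I*p + 15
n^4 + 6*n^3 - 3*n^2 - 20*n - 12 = (n - 2)*(n + 1)^2*(n + 6)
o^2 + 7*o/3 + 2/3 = (o + 1/3)*(o + 2)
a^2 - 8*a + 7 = (a - 7)*(a - 1)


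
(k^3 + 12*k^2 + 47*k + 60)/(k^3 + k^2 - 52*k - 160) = (k + 3)/(k - 8)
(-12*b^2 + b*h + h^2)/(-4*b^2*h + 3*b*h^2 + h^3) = (3*b - h)/(h*(b - h))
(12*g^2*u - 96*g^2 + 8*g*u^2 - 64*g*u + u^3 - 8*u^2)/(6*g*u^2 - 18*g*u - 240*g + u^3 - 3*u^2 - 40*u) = (2*g + u)/(u + 5)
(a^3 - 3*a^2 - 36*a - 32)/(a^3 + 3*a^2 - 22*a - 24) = (a^2 - 4*a - 32)/(a^2 + 2*a - 24)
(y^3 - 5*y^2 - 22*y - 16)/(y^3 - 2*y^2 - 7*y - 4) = (y^2 - 6*y - 16)/(y^2 - 3*y - 4)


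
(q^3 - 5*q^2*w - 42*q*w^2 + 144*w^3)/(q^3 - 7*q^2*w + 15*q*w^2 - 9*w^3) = (q^2 - 2*q*w - 48*w^2)/(q^2 - 4*q*w + 3*w^2)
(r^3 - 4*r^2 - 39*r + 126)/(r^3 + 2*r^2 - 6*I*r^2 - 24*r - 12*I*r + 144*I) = (r^2 - 10*r + 21)/(r^2 + r*(-4 - 6*I) + 24*I)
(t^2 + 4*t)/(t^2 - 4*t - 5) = t*(t + 4)/(t^2 - 4*t - 5)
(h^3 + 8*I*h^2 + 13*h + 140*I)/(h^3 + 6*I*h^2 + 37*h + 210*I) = (h - 4*I)/(h - 6*I)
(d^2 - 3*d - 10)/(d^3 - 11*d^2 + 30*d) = (d + 2)/(d*(d - 6))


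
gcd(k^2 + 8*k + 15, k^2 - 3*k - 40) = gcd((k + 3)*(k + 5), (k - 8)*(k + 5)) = k + 5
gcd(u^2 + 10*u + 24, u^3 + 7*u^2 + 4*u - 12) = u + 6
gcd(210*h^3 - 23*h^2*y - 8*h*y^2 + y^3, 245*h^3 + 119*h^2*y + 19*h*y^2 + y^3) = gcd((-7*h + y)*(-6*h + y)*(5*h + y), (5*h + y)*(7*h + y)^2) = 5*h + y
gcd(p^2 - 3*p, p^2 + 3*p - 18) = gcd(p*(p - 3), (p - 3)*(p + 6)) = p - 3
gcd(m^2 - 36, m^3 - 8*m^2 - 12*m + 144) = m - 6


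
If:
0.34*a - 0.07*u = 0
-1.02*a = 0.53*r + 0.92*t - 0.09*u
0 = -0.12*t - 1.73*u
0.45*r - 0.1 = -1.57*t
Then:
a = -0.00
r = -0.22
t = 0.13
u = -0.01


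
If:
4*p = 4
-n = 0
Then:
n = 0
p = 1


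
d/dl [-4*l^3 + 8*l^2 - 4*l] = -12*l^2 + 16*l - 4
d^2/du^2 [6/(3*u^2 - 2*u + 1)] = 12*(-9*u^2 + 6*u + 4*(3*u - 1)^2 - 3)/(3*u^2 - 2*u + 1)^3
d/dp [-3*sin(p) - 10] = -3*cos(p)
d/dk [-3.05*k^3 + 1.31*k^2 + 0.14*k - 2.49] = -9.15*k^2 + 2.62*k + 0.14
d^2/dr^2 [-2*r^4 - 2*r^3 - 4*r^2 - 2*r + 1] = -24*r^2 - 12*r - 8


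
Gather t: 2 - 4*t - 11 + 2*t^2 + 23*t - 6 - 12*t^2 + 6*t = -10*t^2 + 25*t - 15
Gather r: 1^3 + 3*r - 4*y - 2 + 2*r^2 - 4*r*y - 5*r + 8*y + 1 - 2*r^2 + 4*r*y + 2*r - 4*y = 0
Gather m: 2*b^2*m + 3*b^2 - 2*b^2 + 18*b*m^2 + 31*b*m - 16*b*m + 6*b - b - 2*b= b^2 + 18*b*m^2 + 3*b + m*(2*b^2 + 15*b)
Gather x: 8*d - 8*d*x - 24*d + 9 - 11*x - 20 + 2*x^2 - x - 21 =-16*d + 2*x^2 + x*(-8*d - 12) - 32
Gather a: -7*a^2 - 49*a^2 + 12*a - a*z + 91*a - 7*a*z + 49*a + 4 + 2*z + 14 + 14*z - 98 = -56*a^2 + a*(152 - 8*z) + 16*z - 80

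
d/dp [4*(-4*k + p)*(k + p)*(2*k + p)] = -40*k^2 - 8*k*p + 12*p^2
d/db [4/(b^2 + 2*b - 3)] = 8*(-b - 1)/(b^2 + 2*b - 3)^2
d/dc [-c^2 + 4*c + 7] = 4 - 2*c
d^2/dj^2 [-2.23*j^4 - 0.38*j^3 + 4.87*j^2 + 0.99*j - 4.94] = -26.76*j^2 - 2.28*j + 9.74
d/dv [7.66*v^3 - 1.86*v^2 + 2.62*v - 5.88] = 22.98*v^2 - 3.72*v + 2.62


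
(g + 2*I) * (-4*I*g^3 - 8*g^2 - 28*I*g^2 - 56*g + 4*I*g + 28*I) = -4*I*g^4 - 28*I*g^3 - 12*I*g^2 - 8*g - 84*I*g - 56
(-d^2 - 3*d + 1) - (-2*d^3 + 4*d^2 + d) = 2*d^3 - 5*d^2 - 4*d + 1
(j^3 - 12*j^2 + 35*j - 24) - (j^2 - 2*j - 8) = j^3 - 13*j^2 + 37*j - 16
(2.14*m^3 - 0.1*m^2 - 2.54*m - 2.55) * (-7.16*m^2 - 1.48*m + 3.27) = -15.3224*m^5 - 2.4512*m^4 + 25.3322*m^3 + 21.6902*m^2 - 4.5318*m - 8.3385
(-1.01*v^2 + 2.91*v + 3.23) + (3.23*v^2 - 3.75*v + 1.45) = 2.22*v^2 - 0.84*v + 4.68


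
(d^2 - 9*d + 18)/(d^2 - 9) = (d - 6)/(d + 3)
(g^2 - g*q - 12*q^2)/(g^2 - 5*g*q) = (g^2 - g*q - 12*q^2)/(g*(g - 5*q))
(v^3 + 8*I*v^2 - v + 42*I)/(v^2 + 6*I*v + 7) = (v^2 + I*v + 6)/(v - I)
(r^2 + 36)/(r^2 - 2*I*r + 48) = (r - 6*I)/(r - 8*I)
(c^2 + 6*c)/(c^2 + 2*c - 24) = c/(c - 4)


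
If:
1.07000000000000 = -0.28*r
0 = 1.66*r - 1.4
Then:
No Solution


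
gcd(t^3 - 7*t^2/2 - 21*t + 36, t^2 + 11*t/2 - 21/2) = t - 3/2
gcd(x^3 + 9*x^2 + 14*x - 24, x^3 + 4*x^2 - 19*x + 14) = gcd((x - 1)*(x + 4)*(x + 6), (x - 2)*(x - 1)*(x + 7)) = x - 1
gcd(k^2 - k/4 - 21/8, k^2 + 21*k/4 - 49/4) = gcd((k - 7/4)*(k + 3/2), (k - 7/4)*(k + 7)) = k - 7/4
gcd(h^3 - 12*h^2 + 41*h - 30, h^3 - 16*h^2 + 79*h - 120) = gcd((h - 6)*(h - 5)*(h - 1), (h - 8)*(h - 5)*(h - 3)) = h - 5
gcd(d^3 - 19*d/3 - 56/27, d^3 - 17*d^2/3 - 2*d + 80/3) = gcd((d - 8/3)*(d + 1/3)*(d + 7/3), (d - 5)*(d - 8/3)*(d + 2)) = d - 8/3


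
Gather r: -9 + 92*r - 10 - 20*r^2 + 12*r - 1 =-20*r^2 + 104*r - 20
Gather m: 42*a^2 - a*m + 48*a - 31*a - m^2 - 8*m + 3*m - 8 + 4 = 42*a^2 + 17*a - m^2 + m*(-a - 5) - 4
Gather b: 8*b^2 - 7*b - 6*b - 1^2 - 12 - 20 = 8*b^2 - 13*b - 33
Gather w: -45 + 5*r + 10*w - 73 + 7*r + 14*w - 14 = 12*r + 24*w - 132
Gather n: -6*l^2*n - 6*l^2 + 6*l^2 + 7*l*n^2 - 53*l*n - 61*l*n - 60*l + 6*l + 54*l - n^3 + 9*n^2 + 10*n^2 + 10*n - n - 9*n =-n^3 + n^2*(7*l + 19) + n*(-6*l^2 - 114*l)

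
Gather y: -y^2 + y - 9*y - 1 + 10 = -y^2 - 8*y + 9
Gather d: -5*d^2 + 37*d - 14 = -5*d^2 + 37*d - 14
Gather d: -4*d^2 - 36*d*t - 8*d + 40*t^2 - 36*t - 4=-4*d^2 + d*(-36*t - 8) + 40*t^2 - 36*t - 4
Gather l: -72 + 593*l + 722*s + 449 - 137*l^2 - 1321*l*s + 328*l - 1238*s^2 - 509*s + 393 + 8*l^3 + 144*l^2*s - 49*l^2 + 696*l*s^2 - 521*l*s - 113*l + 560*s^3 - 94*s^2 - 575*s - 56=8*l^3 + l^2*(144*s - 186) + l*(696*s^2 - 1842*s + 808) + 560*s^3 - 1332*s^2 - 362*s + 714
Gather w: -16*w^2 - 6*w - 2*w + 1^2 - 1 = -16*w^2 - 8*w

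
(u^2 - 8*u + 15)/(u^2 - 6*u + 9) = (u - 5)/(u - 3)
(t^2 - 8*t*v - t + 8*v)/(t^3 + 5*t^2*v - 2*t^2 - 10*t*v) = (t^2 - 8*t*v - t + 8*v)/(t*(t^2 + 5*t*v - 2*t - 10*v))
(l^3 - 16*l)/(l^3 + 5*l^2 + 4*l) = (l - 4)/(l + 1)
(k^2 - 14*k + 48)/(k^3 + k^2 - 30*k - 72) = (k - 8)/(k^2 + 7*k + 12)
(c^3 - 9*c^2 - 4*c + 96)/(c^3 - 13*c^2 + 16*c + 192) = (c - 4)/(c - 8)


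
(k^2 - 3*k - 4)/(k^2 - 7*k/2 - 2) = 2*(k + 1)/(2*k + 1)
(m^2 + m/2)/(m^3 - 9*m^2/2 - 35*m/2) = (2*m + 1)/(2*m^2 - 9*m - 35)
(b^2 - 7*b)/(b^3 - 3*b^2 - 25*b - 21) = b/(b^2 + 4*b + 3)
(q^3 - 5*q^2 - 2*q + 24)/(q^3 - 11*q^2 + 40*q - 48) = (q + 2)/(q - 4)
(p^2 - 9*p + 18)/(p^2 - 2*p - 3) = (p - 6)/(p + 1)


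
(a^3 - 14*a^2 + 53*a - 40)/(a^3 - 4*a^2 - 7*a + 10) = (a - 8)/(a + 2)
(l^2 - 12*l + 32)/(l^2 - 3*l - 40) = (l - 4)/(l + 5)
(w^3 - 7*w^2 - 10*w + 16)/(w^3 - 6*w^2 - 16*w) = (w - 1)/w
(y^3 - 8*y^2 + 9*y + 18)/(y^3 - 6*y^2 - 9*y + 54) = (y + 1)/(y + 3)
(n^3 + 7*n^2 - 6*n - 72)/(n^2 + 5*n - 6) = (n^2 + n - 12)/(n - 1)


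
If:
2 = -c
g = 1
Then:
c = -2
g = 1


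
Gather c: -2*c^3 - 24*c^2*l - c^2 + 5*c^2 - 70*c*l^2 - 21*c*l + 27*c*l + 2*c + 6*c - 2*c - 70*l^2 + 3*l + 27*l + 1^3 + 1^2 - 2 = -2*c^3 + c^2*(4 - 24*l) + c*(-70*l^2 + 6*l + 6) - 70*l^2 + 30*l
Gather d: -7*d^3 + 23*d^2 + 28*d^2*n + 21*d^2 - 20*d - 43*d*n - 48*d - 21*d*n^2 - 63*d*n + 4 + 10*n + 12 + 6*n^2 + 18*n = -7*d^3 + d^2*(28*n + 44) + d*(-21*n^2 - 106*n - 68) + 6*n^2 + 28*n + 16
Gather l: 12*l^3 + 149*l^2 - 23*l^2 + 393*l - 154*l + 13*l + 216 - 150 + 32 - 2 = 12*l^3 + 126*l^2 + 252*l + 96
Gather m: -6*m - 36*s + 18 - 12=-6*m - 36*s + 6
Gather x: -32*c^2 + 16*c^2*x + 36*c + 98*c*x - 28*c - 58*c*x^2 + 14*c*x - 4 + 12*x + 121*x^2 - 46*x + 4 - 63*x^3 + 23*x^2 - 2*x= -32*c^2 + 8*c - 63*x^3 + x^2*(144 - 58*c) + x*(16*c^2 + 112*c - 36)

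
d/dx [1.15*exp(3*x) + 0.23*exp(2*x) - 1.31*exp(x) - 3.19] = (3.45*exp(2*x) + 0.46*exp(x) - 1.31)*exp(x)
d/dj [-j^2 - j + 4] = -2*j - 1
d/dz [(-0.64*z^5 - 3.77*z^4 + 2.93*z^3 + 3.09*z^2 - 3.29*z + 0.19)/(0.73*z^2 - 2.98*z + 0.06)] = (-1.4016*z^6 + 2.1246*z^5 + 35.6507*z^4 - 18.3676*z^3 - 6.2791*z^2 + 0.093399999999999*z + 0.3688)/(0.5329*z^4 - 4.3508*z^3 + 8.968*z^2 - 0.3576*z + 0.0036)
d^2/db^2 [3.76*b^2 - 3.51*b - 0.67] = 7.52000000000000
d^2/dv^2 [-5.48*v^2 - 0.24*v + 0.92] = -10.9600000000000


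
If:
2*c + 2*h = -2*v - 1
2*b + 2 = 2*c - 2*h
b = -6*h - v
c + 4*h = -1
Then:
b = -31/8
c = -5/2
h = 3/8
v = 13/8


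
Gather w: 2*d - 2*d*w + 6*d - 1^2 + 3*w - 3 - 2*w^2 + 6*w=8*d - 2*w^2 + w*(9 - 2*d) - 4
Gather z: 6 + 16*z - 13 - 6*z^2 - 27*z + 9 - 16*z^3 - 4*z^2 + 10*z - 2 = -16*z^3 - 10*z^2 - z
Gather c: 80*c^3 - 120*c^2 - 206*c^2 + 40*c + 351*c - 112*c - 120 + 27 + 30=80*c^3 - 326*c^2 + 279*c - 63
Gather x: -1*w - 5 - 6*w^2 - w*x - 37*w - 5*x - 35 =-6*w^2 - 38*w + x*(-w - 5) - 40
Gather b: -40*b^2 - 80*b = -40*b^2 - 80*b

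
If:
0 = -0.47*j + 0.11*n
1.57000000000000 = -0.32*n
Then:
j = -1.15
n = -4.91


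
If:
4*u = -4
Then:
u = -1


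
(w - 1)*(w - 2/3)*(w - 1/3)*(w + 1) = w^4 - w^3 - 7*w^2/9 + w - 2/9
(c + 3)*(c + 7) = c^2 + 10*c + 21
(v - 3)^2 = v^2 - 6*v + 9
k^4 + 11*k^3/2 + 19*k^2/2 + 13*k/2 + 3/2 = (k + 1/2)*(k + 1)^2*(k + 3)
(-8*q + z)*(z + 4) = -8*q*z - 32*q + z^2 + 4*z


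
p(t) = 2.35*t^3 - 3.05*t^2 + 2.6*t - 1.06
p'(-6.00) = 293.00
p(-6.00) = -634.06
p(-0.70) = -5.18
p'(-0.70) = 10.32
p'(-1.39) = 24.70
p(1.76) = 6.88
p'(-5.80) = 275.14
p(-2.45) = -60.30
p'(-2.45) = 59.86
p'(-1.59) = 30.12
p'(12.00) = 944.60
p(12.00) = 3651.74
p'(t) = 7.05*t^2 - 6.1*t + 2.6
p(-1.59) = -22.35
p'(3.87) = 84.58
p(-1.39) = -16.88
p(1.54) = 4.29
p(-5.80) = -577.26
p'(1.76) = 13.70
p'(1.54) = 9.93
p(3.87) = 99.53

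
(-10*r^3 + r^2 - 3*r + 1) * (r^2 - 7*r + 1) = -10*r^5 + 71*r^4 - 20*r^3 + 23*r^2 - 10*r + 1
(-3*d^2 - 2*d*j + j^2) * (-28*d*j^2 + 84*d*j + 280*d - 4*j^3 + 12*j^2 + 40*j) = 84*d^3*j^2 - 252*d^3*j - 840*d^3 + 68*d^2*j^3 - 204*d^2*j^2 - 680*d^2*j - 20*d*j^4 + 60*d*j^3 + 200*d*j^2 - 4*j^5 + 12*j^4 + 40*j^3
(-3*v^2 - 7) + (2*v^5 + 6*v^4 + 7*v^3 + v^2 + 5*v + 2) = 2*v^5 + 6*v^4 + 7*v^3 - 2*v^2 + 5*v - 5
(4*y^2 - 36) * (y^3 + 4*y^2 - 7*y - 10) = 4*y^5 + 16*y^4 - 64*y^3 - 184*y^2 + 252*y + 360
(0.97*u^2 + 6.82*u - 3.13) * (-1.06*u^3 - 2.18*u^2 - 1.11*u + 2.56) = -1.0282*u^5 - 9.3438*u^4 - 12.6265*u^3 + 1.7364*u^2 + 20.9335*u - 8.0128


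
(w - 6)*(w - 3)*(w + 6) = w^3 - 3*w^2 - 36*w + 108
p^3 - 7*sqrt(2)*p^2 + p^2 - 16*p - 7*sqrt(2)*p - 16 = (p + 1)*(p - 8*sqrt(2))*(p + sqrt(2))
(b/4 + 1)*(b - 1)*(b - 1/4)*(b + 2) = b^4/4 + 19*b^3/16 + 3*b^2/16 - 17*b/8 + 1/2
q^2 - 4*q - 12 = (q - 6)*(q + 2)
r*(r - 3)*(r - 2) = r^3 - 5*r^2 + 6*r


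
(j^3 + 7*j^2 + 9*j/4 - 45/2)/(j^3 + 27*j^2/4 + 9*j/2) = (4*j^2 + 4*j - 15)/(j*(4*j + 3))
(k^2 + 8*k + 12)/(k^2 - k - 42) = (k + 2)/(k - 7)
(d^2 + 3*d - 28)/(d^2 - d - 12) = (d + 7)/(d + 3)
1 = 1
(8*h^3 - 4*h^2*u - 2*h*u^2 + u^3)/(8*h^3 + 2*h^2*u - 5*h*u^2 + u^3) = (-4*h^2 + u^2)/(-4*h^2 - 3*h*u + u^2)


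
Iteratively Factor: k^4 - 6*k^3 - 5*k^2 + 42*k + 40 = (k + 2)*(k^3 - 8*k^2 + 11*k + 20) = (k - 4)*(k + 2)*(k^2 - 4*k - 5) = (k - 5)*(k - 4)*(k + 2)*(k + 1)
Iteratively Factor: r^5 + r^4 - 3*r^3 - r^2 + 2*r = (r - 1)*(r^4 + 2*r^3 - r^2 - 2*r) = (r - 1)*(r + 1)*(r^3 + r^2 - 2*r) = r*(r - 1)*(r + 1)*(r^2 + r - 2) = r*(r - 1)^2*(r + 1)*(r + 2)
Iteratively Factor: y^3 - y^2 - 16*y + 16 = (y - 1)*(y^2 - 16) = (y - 4)*(y - 1)*(y + 4)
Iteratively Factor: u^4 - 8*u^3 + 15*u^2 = (u - 5)*(u^3 - 3*u^2) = (u - 5)*(u - 3)*(u^2) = u*(u - 5)*(u - 3)*(u)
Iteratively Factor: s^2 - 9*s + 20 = (s - 5)*(s - 4)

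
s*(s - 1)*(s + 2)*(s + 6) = s^4 + 7*s^3 + 4*s^2 - 12*s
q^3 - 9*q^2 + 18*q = q*(q - 6)*(q - 3)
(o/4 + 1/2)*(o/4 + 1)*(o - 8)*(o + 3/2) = o^4/16 - o^3/32 - 43*o^2/16 - 31*o/4 - 6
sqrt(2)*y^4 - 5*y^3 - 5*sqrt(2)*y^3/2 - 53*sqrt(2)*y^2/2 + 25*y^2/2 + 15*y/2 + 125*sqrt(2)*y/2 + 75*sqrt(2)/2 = (y - 3)*(y - 5*sqrt(2))*(y + 5*sqrt(2)/2)*(sqrt(2)*y + sqrt(2)/2)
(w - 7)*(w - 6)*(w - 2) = w^3 - 15*w^2 + 68*w - 84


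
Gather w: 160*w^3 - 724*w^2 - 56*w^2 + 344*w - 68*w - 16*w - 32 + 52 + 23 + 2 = 160*w^3 - 780*w^2 + 260*w + 45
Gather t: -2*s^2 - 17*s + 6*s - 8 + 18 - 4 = -2*s^2 - 11*s + 6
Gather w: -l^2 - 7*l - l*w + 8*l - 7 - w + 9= -l^2 + l + w*(-l - 1) + 2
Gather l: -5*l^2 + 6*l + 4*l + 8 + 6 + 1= -5*l^2 + 10*l + 15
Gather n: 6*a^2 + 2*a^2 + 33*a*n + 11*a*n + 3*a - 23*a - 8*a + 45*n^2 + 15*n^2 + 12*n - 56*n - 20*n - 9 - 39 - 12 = 8*a^2 - 28*a + 60*n^2 + n*(44*a - 64) - 60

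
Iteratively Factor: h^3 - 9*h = (h + 3)*(h^2 - 3*h) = h*(h + 3)*(h - 3)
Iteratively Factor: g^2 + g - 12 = (g - 3)*(g + 4)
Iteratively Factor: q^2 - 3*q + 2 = (q - 1)*(q - 2)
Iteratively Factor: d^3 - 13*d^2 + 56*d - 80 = (d - 5)*(d^2 - 8*d + 16) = (d - 5)*(d - 4)*(d - 4)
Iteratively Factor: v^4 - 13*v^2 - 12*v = (v)*(v^3 - 13*v - 12) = v*(v - 4)*(v^2 + 4*v + 3) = v*(v - 4)*(v + 1)*(v + 3)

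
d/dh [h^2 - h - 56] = 2*h - 1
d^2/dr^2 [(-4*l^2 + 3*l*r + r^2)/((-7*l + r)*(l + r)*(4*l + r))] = 2*(-85*l^3 + 39*l^2*r - 3*l*r^2 + r^3)/(-343*l^6 - 882*l^5*r - 609*l^4*r^2 + 36*l^3*r^3 + 87*l^2*r^4 - 18*l*r^5 + r^6)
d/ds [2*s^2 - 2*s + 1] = 4*s - 2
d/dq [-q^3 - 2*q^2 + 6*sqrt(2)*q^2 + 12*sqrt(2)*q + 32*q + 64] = -3*q^2 - 4*q + 12*sqrt(2)*q + 12*sqrt(2) + 32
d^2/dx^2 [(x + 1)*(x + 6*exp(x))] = 6*x*exp(x) + 18*exp(x) + 2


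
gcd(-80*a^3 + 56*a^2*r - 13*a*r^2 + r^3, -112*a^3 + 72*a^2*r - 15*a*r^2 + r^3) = 16*a^2 - 8*a*r + r^2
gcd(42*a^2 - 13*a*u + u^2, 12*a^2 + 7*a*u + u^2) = 1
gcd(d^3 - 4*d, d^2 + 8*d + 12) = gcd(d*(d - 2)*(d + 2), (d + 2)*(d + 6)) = d + 2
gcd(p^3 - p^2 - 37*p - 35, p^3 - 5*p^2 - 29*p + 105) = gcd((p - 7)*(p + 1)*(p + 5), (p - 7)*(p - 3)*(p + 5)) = p^2 - 2*p - 35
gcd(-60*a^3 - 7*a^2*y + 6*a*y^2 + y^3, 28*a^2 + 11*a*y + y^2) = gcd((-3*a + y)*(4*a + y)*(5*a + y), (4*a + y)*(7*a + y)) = 4*a + y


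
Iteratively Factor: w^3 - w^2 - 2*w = (w - 2)*(w^2 + w) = (w - 2)*(w + 1)*(w)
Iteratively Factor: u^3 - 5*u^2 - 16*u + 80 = (u + 4)*(u^2 - 9*u + 20) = (u - 5)*(u + 4)*(u - 4)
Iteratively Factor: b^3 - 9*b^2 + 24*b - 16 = (b - 4)*(b^2 - 5*b + 4) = (b - 4)*(b - 1)*(b - 4)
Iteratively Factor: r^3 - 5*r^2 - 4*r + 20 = (r + 2)*(r^2 - 7*r + 10) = (r - 2)*(r + 2)*(r - 5)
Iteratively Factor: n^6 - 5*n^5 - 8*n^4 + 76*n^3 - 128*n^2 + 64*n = (n - 4)*(n^5 - n^4 - 12*n^3 + 28*n^2 - 16*n) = n*(n - 4)*(n^4 - n^3 - 12*n^2 + 28*n - 16) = n*(n - 4)*(n - 1)*(n^3 - 12*n + 16) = n*(n - 4)*(n - 2)*(n - 1)*(n^2 + 2*n - 8) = n*(n - 4)*(n - 2)^2*(n - 1)*(n + 4)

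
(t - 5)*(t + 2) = t^2 - 3*t - 10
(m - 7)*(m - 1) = m^2 - 8*m + 7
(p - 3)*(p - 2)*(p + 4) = p^3 - p^2 - 14*p + 24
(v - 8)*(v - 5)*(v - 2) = v^3 - 15*v^2 + 66*v - 80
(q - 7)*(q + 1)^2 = q^3 - 5*q^2 - 13*q - 7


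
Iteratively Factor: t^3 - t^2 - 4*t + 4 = (t - 2)*(t^2 + t - 2) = (t - 2)*(t - 1)*(t + 2)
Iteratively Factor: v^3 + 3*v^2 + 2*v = (v + 2)*(v^2 + v) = v*(v + 2)*(v + 1)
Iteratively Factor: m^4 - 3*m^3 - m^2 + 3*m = (m)*(m^3 - 3*m^2 - m + 3) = m*(m + 1)*(m^2 - 4*m + 3) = m*(m - 1)*(m + 1)*(m - 3)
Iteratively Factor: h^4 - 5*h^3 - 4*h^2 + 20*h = (h - 2)*(h^3 - 3*h^2 - 10*h) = h*(h - 2)*(h^2 - 3*h - 10) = h*(h - 5)*(h - 2)*(h + 2)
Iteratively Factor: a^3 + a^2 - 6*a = (a - 2)*(a^2 + 3*a) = (a - 2)*(a + 3)*(a)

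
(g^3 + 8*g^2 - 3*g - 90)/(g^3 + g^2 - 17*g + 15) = (g + 6)/(g - 1)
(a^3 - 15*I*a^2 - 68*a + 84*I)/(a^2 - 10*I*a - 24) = (a^2 - 9*I*a - 14)/(a - 4*I)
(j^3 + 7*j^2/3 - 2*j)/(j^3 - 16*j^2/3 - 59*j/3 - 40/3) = j*(-3*j^2 - 7*j + 6)/(-3*j^3 + 16*j^2 + 59*j + 40)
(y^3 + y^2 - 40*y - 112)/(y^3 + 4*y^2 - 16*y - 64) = (y - 7)/(y - 4)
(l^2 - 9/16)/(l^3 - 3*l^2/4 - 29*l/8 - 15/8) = (4*l - 3)/(2*(2*l^2 - 3*l - 5))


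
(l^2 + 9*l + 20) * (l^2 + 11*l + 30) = l^4 + 20*l^3 + 149*l^2 + 490*l + 600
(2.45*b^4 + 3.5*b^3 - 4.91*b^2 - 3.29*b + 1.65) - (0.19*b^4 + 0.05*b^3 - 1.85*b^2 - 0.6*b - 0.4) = 2.26*b^4 + 3.45*b^3 - 3.06*b^2 - 2.69*b + 2.05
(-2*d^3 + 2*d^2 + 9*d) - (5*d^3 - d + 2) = -7*d^3 + 2*d^2 + 10*d - 2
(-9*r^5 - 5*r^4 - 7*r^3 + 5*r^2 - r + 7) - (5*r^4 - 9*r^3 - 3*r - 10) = -9*r^5 - 10*r^4 + 2*r^3 + 5*r^2 + 2*r + 17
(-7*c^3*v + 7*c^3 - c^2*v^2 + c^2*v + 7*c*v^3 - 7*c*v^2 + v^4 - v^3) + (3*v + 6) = -7*c^3*v + 7*c^3 - c^2*v^2 + c^2*v + 7*c*v^3 - 7*c*v^2 + v^4 - v^3 + 3*v + 6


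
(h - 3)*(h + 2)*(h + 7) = h^3 + 6*h^2 - 13*h - 42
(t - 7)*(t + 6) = t^2 - t - 42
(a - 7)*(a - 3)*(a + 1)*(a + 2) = a^4 - 7*a^3 - 7*a^2 + 43*a + 42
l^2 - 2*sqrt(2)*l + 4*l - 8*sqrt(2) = (l + 4)*(l - 2*sqrt(2))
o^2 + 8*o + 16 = (o + 4)^2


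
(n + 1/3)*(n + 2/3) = n^2 + n + 2/9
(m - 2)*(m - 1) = m^2 - 3*m + 2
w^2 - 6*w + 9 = (w - 3)^2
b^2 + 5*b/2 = b*(b + 5/2)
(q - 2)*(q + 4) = q^2 + 2*q - 8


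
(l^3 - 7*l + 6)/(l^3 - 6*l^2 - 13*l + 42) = (l - 1)/(l - 7)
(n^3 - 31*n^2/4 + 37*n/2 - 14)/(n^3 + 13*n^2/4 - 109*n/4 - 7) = (4*n^2 - 15*n + 14)/(4*n^2 + 29*n + 7)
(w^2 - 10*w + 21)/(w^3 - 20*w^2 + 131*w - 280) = (w - 3)/(w^2 - 13*w + 40)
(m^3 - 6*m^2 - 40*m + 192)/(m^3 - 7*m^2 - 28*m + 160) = (m + 6)/(m + 5)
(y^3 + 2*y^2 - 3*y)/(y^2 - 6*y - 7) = y*(-y^2 - 2*y + 3)/(-y^2 + 6*y + 7)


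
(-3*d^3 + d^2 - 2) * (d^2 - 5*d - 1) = -3*d^5 + 16*d^4 - 2*d^3 - 3*d^2 + 10*d + 2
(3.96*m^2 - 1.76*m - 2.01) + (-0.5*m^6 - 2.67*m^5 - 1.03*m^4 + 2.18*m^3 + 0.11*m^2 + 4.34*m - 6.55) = -0.5*m^6 - 2.67*m^5 - 1.03*m^4 + 2.18*m^3 + 4.07*m^2 + 2.58*m - 8.56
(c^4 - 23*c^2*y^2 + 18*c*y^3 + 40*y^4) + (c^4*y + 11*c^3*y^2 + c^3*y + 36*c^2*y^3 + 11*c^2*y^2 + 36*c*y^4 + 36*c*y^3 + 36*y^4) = c^4*y + c^4 + 11*c^3*y^2 + c^3*y + 36*c^2*y^3 - 12*c^2*y^2 + 36*c*y^4 + 54*c*y^3 + 76*y^4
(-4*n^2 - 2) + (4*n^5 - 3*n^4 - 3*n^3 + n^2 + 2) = 4*n^5 - 3*n^4 - 3*n^3 - 3*n^2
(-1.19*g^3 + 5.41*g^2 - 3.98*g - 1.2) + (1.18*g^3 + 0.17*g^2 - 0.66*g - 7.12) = -0.01*g^3 + 5.58*g^2 - 4.64*g - 8.32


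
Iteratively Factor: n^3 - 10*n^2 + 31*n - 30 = (n - 2)*(n^2 - 8*n + 15) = (n - 5)*(n - 2)*(n - 3)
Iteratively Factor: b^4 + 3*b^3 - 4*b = (b + 2)*(b^3 + b^2 - 2*b) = (b + 2)^2*(b^2 - b) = (b - 1)*(b + 2)^2*(b)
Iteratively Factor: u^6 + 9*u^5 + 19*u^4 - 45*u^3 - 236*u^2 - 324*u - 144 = (u + 2)*(u^5 + 7*u^4 + 5*u^3 - 55*u^2 - 126*u - 72) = (u + 2)*(u + 3)*(u^4 + 4*u^3 - 7*u^2 - 34*u - 24) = (u + 1)*(u + 2)*(u + 3)*(u^3 + 3*u^2 - 10*u - 24) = (u - 3)*(u + 1)*(u + 2)*(u + 3)*(u^2 + 6*u + 8) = (u - 3)*(u + 1)*(u + 2)*(u + 3)*(u + 4)*(u + 2)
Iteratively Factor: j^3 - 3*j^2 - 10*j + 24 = (j - 4)*(j^2 + j - 6) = (j - 4)*(j + 3)*(j - 2)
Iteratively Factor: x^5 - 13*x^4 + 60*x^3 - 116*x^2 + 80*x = (x)*(x^4 - 13*x^3 + 60*x^2 - 116*x + 80) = x*(x - 5)*(x^3 - 8*x^2 + 20*x - 16) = x*(x - 5)*(x - 2)*(x^2 - 6*x + 8) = x*(x - 5)*(x - 4)*(x - 2)*(x - 2)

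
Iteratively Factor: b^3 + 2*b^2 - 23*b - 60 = (b - 5)*(b^2 + 7*b + 12) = (b - 5)*(b + 4)*(b + 3)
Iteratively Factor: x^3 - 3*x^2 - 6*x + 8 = (x + 2)*(x^2 - 5*x + 4) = (x - 4)*(x + 2)*(x - 1)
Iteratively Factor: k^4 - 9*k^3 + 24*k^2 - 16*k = (k - 4)*(k^3 - 5*k^2 + 4*k) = (k - 4)*(k - 1)*(k^2 - 4*k) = k*(k - 4)*(k - 1)*(k - 4)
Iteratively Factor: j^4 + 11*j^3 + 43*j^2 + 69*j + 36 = (j + 3)*(j^3 + 8*j^2 + 19*j + 12) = (j + 1)*(j + 3)*(j^2 + 7*j + 12) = (j + 1)*(j + 3)^2*(j + 4)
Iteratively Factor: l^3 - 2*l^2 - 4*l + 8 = (l + 2)*(l^2 - 4*l + 4) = (l - 2)*(l + 2)*(l - 2)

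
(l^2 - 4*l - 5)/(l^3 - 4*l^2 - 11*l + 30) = (l + 1)/(l^2 + l - 6)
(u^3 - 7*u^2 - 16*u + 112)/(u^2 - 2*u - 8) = (u^2 - 3*u - 28)/(u + 2)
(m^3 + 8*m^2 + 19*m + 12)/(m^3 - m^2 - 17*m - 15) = (m + 4)/(m - 5)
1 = 1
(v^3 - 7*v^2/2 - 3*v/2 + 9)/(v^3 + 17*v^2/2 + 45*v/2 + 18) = (v^2 - 5*v + 6)/(v^2 + 7*v + 12)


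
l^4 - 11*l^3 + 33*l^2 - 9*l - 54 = (l - 6)*(l - 3)^2*(l + 1)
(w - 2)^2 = w^2 - 4*w + 4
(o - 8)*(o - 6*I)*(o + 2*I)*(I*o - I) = I*o^4 + 4*o^3 - 9*I*o^3 - 36*o^2 + 20*I*o^2 + 32*o - 108*I*o + 96*I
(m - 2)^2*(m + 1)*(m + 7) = m^4 + 4*m^3 - 21*m^2 + 4*m + 28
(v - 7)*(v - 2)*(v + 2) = v^3 - 7*v^2 - 4*v + 28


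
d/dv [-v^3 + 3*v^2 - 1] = 3*v*(2 - v)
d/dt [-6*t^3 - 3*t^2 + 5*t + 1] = -18*t^2 - 6*t + 5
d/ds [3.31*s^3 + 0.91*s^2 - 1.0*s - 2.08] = 9.93*s^2 + 1.82*s - 1.0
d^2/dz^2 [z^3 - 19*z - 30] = 6*z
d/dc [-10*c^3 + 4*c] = 4 - 30*c^2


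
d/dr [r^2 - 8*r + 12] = 2*r - 8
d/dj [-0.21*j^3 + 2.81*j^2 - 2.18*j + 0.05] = -0.63*j^2 + 5.62*j - 2.18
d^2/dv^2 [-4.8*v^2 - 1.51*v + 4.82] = -9.60000000000000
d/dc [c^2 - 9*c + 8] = 2*c - 9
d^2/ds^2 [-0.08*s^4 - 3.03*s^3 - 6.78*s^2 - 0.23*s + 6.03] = -0.96*s^2 - 18.18*s - 13.56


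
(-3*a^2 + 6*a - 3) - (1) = -3*a^2 + 6*a - 4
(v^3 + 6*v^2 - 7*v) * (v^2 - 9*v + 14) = v^5 - 3*v^4 - 47*v^3 + 147*v^2 - 98*v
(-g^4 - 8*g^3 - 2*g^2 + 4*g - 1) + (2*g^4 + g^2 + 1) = g^4 - 8*g^3 - g^2 + 4*g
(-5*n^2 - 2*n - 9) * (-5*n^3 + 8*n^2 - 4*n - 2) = 25*n^5 - 30*n^4 + 49*n^3 - 54*n^2 + 40*n + 18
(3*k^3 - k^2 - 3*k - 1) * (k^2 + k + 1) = 3*k^5 + 2*k^4 - k^3 - 5*k^2 - 4*k - 1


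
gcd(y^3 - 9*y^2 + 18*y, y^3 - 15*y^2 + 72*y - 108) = y^2 - 9*y + 18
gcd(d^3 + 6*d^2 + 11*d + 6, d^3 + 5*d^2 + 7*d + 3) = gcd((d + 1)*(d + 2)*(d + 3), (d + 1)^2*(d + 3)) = d^2 + 4*d + 3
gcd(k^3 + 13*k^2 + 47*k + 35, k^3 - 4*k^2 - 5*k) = k + 1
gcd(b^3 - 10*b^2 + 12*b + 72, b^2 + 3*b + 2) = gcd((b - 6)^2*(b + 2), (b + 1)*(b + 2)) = b + 2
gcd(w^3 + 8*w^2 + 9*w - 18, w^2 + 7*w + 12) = w + 3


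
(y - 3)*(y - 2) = y^2 - 5*y + 6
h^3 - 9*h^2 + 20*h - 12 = (h - 6)*(h - 2)*(h - 1)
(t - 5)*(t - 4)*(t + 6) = t^3 - 3*t^2 - 34*t + 120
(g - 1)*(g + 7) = g^2 + 6*g - 7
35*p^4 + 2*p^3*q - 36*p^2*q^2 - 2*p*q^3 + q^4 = (-7*p + q)*(-p + q)*(p + q)*(5*p + q)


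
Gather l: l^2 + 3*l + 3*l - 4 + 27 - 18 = l^2 + 6*l + 5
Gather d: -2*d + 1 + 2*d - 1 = 0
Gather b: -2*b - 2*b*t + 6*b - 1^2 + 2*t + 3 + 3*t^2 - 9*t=b*(4 - 2*t) + 3*t^2 - 7*t + 2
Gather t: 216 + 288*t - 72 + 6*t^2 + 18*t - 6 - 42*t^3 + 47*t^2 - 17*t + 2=-42*t^3 + 53*t^2 + 289*t + 140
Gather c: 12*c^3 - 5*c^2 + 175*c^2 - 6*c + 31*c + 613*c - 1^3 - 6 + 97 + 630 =12*c^3 + 170*c^2 + 638*c + 720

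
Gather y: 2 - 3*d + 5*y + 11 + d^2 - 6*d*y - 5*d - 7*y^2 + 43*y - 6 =d^2 - 8*d - 7*y^2 + y*(48 - 6*d) + 7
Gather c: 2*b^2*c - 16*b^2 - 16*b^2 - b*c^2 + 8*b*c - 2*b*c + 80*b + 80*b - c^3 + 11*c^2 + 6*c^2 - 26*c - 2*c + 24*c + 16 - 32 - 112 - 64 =-32*b^2 + 160*b - c^3 + c^2*(17 - b) + c*(2*b^2 + 6*b - 4) - 192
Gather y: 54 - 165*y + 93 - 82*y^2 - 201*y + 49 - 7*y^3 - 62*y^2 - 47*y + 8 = -7*y^3 - 144*y^2 - 413*y + 204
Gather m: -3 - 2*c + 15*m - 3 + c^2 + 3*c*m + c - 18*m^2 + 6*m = c^2 - c - 18*m^2 + m*(3*c + 21) - 6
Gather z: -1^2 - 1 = -2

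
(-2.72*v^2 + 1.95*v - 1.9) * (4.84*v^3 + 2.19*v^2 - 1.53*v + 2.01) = -13.1648*v^5 + 3.4812*v^4 - 0.7639*v^3 - 12.6117*v^2 + 6.8265*v - 3.819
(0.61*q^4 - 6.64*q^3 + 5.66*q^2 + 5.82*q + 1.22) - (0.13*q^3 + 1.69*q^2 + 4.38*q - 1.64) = 0.61*q^4 - 6.77*q^3 + 3.97*q^2 + 1.44*q + 2.86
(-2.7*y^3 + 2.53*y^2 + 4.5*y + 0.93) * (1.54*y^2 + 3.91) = -4.158*y^5 + 3.8962*y^4 - 3.627*y^3 + 11.3245*y^2 + 17.595*y + 3.6363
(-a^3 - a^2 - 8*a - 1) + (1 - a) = -a^3 - a^2 - 9*a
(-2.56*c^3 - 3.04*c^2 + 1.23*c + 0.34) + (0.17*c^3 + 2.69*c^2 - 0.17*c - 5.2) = -2.39*c^3 - 0.35*c^2 + 1.06*c - 4.86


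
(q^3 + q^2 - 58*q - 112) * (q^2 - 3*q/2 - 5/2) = q^5 - q^4/2 - 62*q^3 - 55*q^2/2 + 313*q + 280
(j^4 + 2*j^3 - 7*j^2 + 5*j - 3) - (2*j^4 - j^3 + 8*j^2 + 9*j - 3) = -j^4 + 3*j^3 - 15*j^2 - 4*j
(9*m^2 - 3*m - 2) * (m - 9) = 9*m^3 - 84*m^2 + 25*m + 18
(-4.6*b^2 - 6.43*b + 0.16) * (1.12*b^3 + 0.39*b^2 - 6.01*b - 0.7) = -5.152*b^5 - 8.9956*b^4 + 25.3175*b^3 + 41.9267*b^2 + 3.5394*b - 0.112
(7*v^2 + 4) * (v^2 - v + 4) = 7*v^4 - 7*v^3 + 32*v^2 - 4*v + 16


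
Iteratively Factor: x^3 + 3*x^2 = (x)*(x^2 + 3*x) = x^2*(x + 3)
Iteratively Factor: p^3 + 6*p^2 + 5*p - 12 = (p - 1)*(p^2 + 7*p + 12) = (p - 1)*(p + 4)*(p + 3)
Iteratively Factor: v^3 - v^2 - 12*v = (v + 3)*(v^2 - 4*v) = (v - 4)*(v + 3)*(v)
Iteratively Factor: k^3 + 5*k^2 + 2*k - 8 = (k + 4)*(k^2 + k - 2) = (k - 1)*(k + 4)*(k + 2)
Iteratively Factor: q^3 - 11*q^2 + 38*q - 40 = (q - 4)*(q^2 - 7*q + 10) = (q - 4)*(q - 2)*(q - 5)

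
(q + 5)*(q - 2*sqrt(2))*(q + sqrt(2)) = q^3 - sqrt(2)*q^2 + 5*q^2 - 5*sqrt(2)*q - 4*q - 20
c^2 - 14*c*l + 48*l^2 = (c - 8*l)*(c - 6*l)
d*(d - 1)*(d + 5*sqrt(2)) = d^3 - d^2 + 5*sqrt(2)*d^2 - 5*sqrt(2)*d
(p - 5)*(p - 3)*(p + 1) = p^3 - 7*p^2 + 7*p + 15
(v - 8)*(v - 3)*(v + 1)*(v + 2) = v^4 - 8*v^3 - 7*v^2 + 50*v + 48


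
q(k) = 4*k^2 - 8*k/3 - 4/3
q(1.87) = 7.67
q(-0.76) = 3.00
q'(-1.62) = -15.63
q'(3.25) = 23.33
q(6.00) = 126.67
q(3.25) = 32.25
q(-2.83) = 38.25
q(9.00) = 298.67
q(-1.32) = 9.16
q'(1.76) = 11.41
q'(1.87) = 12.29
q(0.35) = -1.78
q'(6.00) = 45.33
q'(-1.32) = -13.23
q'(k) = 8*k - 8/3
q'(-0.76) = -8.75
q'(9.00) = 69.33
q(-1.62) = 13.48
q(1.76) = 6.36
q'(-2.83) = -25.31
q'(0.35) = 0.13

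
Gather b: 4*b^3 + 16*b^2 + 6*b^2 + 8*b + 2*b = 4*b^3 + 22*b^2 + 10*b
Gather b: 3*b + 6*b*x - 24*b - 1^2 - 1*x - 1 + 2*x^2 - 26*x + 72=b*(6*x - 21) + 2*x^2 - 27*x + 70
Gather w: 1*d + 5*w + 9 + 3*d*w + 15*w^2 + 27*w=d + 15*w^2 + w*(3*d + 32) + 9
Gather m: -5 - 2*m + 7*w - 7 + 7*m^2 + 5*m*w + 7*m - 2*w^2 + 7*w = 7*m^2 + m*(5*w + 5) - 2*w^2 + 14*w - 12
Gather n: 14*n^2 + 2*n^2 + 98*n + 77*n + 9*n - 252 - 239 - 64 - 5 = 16*n^2 + 184*n - 560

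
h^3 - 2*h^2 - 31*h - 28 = (h - 7)*(h + 1)*(h + 4)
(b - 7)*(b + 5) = b^2 - 2*b - 35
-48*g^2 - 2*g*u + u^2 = (-8*g + u)*(6*g + u)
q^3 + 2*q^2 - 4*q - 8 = (q - 2)*(q + 2)^2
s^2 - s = s*(s - 1)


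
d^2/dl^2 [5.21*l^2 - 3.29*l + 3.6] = 10.4200000000000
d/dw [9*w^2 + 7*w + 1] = 18*w + 7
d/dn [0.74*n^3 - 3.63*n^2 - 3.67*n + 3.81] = 2.22*n^2 - 7.26*n - 3.67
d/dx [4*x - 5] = 4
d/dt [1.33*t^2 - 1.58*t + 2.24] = 2.66*t - 1.58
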